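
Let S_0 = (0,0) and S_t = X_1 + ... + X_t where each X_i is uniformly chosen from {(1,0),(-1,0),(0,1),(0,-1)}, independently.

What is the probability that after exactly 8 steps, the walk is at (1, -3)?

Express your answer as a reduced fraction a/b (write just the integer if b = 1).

Answer: 49/2048

Derivation:
Let h be the number of horizontal steps (so 8-h are vertical). To end at (1,-3) need (h+1)/2 right-steps and ((8-h)-3)/2 up-steps.
Sum over h with 1 ≤ h ≤ 5, h ≡ 1 (mod 2), 8-h ≡ 1 (mod 2):
h=1: C(8,1)·C(1,1)·C(7,2) = 8·1·21 = 168
h=3: C(8,3)·C(3,2)·C(5,1) = 56·3·5 = 840
h=5: C(8,5)·C(5,3)·C(3,0) = 56·10·1 = 560
Total favorable: 1568
Total paths: 4^8 = 65536
P = 1568/65536 = 49/2048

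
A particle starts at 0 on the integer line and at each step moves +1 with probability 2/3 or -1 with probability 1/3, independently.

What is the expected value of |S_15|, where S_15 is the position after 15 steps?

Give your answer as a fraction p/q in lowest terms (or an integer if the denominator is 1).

S_15 takes values m ≡ 1 (mod 2) with |m| ≤ 15; P(S_15=m) = C(15,(15+m)/2) · (2/3)^((15+m)/2) · (1/3)^((15-m)/2).
Distribution: P(S=-15)=1/14348907, P(S=-13)=10/4782969, P(S=-11)=140/4782969, P(S=-9)=3640/14348907, P(S=-7)=7280/4782969, P(S=-5)=32032/4782969, P(S=-3)=320320/14348907, P(S=-1)=91520/1594323, P(S=1)=183040/1594323, P(S=3)=2562560/14348907, P(S=5)=1025024/4782969, P(S=7)=931840/4782969, P(S=9)=1863680/14348907, P(S=11)=286720/4782969, P(S=13)=81920/4782969, P(S=15)=32768/14348907
E[|S_15|] = Σ_m |m|·P(S_15=m) = 2839115/531441

Answer: 2839115/531441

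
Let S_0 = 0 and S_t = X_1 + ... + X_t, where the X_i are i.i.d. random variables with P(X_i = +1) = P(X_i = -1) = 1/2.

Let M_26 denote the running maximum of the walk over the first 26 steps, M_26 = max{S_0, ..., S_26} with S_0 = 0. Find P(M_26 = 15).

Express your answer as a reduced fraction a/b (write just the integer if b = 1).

Let M_26 = max(S_0,...,S_26). Use the reflection principle: for j ≥ 1, #{paths with M_26 ≥ j} = #{S_26 ≥ j} + #{S_26 ≥ j+1}.
By reflection, #{M_26 ≥ 15} = #{S_26 ≥ 15} + #{S_26 ≥ 16} = 83682 + 83682 = 167364.
#{M_26 ≥ 16} = #{S_26 ≥ 16} + #{S_26 ≥ 17} = 83682 + 17902 = 101584.
#{M_26 = 15} = 167364 - 101584 = 65780.
P(M_26 = 15) = 65780/67108864 = 16445/16777216

Answer: 16445/16777216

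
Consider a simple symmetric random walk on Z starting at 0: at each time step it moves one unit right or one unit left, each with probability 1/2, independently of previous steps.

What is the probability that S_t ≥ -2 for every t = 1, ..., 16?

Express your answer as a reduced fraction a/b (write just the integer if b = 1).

Let f(t,s) = #length-t paths at position s with S_1..S_t all ≥ -2.
f(t,s) = f(t-1,s-1) + f(t-1,s+1) for s ≥ -2; f(t,s) = 0 for s < -2.
t=0: f(0,0)=1
t=1: f(1,-1)=1 f(1,1)=1
t=2: f(2,-2)=1 f(2,0)=2 f(2,2)=1
t=3: f(3,-1)=3 f(3,1)=3 f(3,3)=1
t=4: f(4,-2)=3 f(4,0)=6 f(4,2)=4 f(4,4)=1
t=5: f(5,-1)=9 f(5,1)=10 f(5,3)=5 f(5,5)=1
t=6: f(6,-2)=9 f(6,0)=19 f(6,2)=15 f(6,4)=6 f(6,6)=1
t=7: f(7,-1)=28 f(7,1)=34 f(7,3)=21 f(7,5)=7 f(7,7)=1
t=8: f(8,-2)=28 f(8,0)=62 f(8,2)=55 f(8,4)=28 f(8,6)=8 f(8,8)=1
t=9: f(9,-1)=90 f(9,1)=117 f(9,3)=83 f(9,5)=36 f(9,7)=9 f(9,9)=1
t=10: f(10,-2)=90 f(10,0)=207 f(10,2)=200 f(10,4)=119 f(10,6)=45 f(10,8)=10 f(10,10)=1
t=11: f(11,-1)=297 f(11,1)=407 f(11,3)=319 f(11,5)=164 f(11,7)=55 f(11,9)=11 f(11,11)=1
t=12: f(12,-2)=297 f(12,0)=704 f(12,2)=726 f(12,4)=483 f(12,6)=219 f(12,8)=66 f(12,10)=12 f(12,12)=1
t=13: f(13,-1)=1001 f(13,1)=1430 f(13,3)=1209 f(13,5)=702 f(13,7)=285 f(13,9)=78 f(13,11)=13 f(13,13)=1
t=14: f(14,-2)=1001 f(14,0)=2431 f(14,2)=2639 f(14,4)=1911 f(14,6)=987 f(14,8)=363 f(14,10)=91 f(14,12)=14 f(14,14)=1
t=15: f(15,-1)=3432 f(15,1)=5070 f(15,3)=4550 f(15,5)=2898 f(15,7)=1350 f(15,9)=454 f(15,11)=105 f(15,13)=15 f(15,15)=1
t=16: f(16,-2)=3432 f(16,0)=8502 f(16,2)=9620 f(16,4)=7448 f(16,6)=4248 f(16,8)=1804 f(16,10)=559 f(16,12)=120 f(16,14)=16 f(16,16)=1
Σ_s f(16,s) = 35750
P = 35750/65536 = 17875/32768

Answer: 17875/32768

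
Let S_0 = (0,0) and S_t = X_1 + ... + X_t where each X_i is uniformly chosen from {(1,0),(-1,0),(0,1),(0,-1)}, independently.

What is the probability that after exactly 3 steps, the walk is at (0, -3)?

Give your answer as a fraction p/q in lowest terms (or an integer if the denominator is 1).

Let h be the number of horizontal steps (so 3-h are vertical). To end at (0,-3) need (h+0)/2 right-steps and ((3-h)-3)/2 up-steps.
Sum over h with 0 ≤ h ≤ 0, h ≡ 0 (mod 2), 3-h ≡ 1 (mod 2):
h=0: C(3,0)·C(0,0)·C(3,0) = 1·1·1 = 1
Total favorable: 1
Total paths: 4^3 = 64
P = 1/64 = 1/64

Answer: 1/64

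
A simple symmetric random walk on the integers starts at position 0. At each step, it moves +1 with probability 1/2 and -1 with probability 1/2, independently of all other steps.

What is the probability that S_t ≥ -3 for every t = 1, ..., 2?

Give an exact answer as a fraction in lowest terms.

Answer: 1

Derivation:
Let f(t,s) = #length-t paths at position s with S_1..S_t all ≥ -3.
f(t,s) = f(t-1,s-1) + f(t-1,s+1) for s ≥ -3; f(t,s) = 0 for s < -3.
t=0: f(0,0)=1
t=1: f(1,-1)=1 f(1,1)=1
t=2: f(2,-2)=1 f(2,0)=2 f(2,2)=1
Σ_s f(2,s) = 4
P = 4/4 = 1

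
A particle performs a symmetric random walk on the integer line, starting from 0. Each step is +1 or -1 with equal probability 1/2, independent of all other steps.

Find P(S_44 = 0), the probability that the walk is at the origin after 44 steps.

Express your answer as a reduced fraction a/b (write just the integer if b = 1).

To return to 0 after 44 steps: need exactly 22 steps of +1 and 22 of -1.
Favorable paths: C(44,22) = 2104098963720
Total paths: 2^44 = 17592186044416
P = 2104098963720/17592186044416 = 263012370465/2199023255552

Answer: 263012370465/2199023255552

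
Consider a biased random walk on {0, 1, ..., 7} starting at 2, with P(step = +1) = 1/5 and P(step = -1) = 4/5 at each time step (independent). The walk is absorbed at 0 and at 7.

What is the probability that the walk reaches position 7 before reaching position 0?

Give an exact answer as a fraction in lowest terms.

Answer: 5/5461

Derivation:
Biased walk: p = 1/5, q = 4/5, r = q/p = 4
Gambler's ruin: P(hit 7 before 0 | start at 2) = (1 - r^a)/(1 - r^N)
r^2 = 16; r^7 = 16384
P = (1 - 16) / (1 - 16384) = -15 / -16383 = 5/5461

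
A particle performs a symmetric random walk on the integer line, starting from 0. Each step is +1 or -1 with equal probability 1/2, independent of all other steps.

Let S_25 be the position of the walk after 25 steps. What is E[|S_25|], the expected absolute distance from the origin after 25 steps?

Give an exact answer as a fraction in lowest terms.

Answer: 16900975/4194304

Derivation:
S_25 takes values m ≡ 1 (mod 2) with |m| ≤ 25; P(S_25=m) = C(25,(25+m)/2)/2^25.
Total paths: 2^25 = 33554432
Distribution: P(S=-25)=1/33554432, P(S=-23)=25/33554432, P(S=-21)=300/33554432, P(S=-19)=2300/33554432, P(S=-17)=12650/33554432, P(S=-15)=53130/33554432, P(S=-13)=177100/33554432, P(S=-11)=480700/33554432, P(S=-9)=1081575/33554432, P(S=-7)=2042975/33554432, P(S=-5)=3268760/33554432, P(S=-3)=4457400/33554432, P(S=-1)=5200300/33554432, P(S=1)=5200300/33554432, P(S=3)=4457400/33554432, P(S=5)=3268760/33554432, P(S=7)=2042975/33554432, P(S=9)=1081575/33554432, P(S=11)=480700/33554432, P(S=13)=177100/33554432, P(S=15)=53130/33554432, P(S=17)=12650/33554432, P(S=19)=2300/33554432, P(S=21)=300/33554432, P(S=23)=25/33554432, P(S=25)=1/33554432
E[|S_25|] = Σ_m |m|·P(S_25=m) = 135207800/33554432 = 16900975/4194304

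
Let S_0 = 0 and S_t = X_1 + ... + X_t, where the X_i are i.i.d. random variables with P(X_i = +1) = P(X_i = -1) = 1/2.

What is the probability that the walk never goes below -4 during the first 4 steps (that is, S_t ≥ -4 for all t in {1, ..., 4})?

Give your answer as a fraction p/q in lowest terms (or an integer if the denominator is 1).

Answer: 1

Derivation:
Let f(t,s) = #length-t paths at position s with S_1..S_t all ≥ -4.
f(t,s) = f(t-1,s-1) + f(t-1,s+1) for s ≥ -4; f(t,s) = 0 for s < -4.
t=0: f(0,0)=1
t=1: f(1,-1)=1 f(1,1)=1
t=2: f(2,-2)=1 f(2,0)=2 f(2,2)=1
t=3: f(3,-3)=1 f(3,-1)=3 f(3,1)=3 f(3,3)=1
t=4: f(4,-4)=1 f(4,-2)=4 f(4,0)=6 f(4,2)=4 f(4,4)=1
Σ_s f(4,s) = 16
P = 16/16 = 1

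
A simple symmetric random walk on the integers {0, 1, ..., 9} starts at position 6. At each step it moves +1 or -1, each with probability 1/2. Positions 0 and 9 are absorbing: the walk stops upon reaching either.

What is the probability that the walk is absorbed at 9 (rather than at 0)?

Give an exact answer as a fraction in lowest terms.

Symmetric walk (p = 1/2): the harmonic-function argument gives P(hit 9 before 0 | start at 6) = a/N.
P = 6/9 = 2/3

Answer: 2/3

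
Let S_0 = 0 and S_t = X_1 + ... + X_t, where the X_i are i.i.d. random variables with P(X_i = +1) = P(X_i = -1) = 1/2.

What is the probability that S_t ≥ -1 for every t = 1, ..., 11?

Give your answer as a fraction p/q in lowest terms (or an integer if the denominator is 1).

Answer: 231/512

Derivation:
Let f(t,s) = #length-t paths at position s with S_1..S_t all ≥ -1.
f(t,s) = f(t-1,s-1) + f(t-1,s+1) for s ≥ -1; f(t,s) = 0 for s < -1.
t=0: f(0,0)=1
t=1: f(1,-1)=1 f(1,1)=1
t=2: f(2,0)=2 f(2,2)=1
t=3: f(3,-1)=2 f(3,1)=3 f(3,3)=1
t=4: f(4,0)=5 f(4,2)=4 f(4,4)=1
t=5: f(5,-1)=5 f(5,1)=9 f(5,3)=5 f(5,5)=1
t=6: f(6,0)=14 f(6,2)=14 f(6,4)=6 f(6,6)=1
t=7: f(7,-1)=14 f(7,1)=28 f(7,3)=20 f(7,5)=7 f(7,7)=1
t=8: f(8,0)=42 f(8,2)=48 f(8,4)=27 f(8,6)=8 f(8,8)=1
t=9: f(9,-1)=42 f(9,1)=90 f(9,3)=75 f(9,5)=35 f(9,7)=9 f(9,9)=1
t=10: f(10,0)=132 f(10,2)=165 f(10,4)=110 f(10,6)=44 f(10,8)=10 f(10,10)=1
t=11: f(11,-1)=132 f(11,1)=297 f(11,3)=275 f(11,5)=154 f(11,7)=54 f(11,9)=11 f(11,11)=1
Σ_s f(11,s) = 924
P = 924/2048 = 231/512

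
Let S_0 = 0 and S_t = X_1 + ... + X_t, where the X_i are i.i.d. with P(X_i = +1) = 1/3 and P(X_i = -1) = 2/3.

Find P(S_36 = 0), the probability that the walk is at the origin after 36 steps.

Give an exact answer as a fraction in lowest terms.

Answer: 792997422694400/50031545098999707

Derivation:
To be at 0 after 36 steps: need exactly 18 steps of +1 and 18 of -1.
Number of such sequences: C(36,18) = 9075135300
Each has probability (1/3)^18 · (2/3)^18 = 262144/150094635296999121
P = 9075135300 · 262144/150094635296999121 = 792997422694400/50031545098999707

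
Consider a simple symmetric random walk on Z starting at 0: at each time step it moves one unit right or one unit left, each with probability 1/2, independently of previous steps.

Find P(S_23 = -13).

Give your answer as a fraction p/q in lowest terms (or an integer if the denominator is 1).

Answer: 33649/8388608

Derivation:
To reach position -13 after 23 steps: need 5 steps of +1 and 18 of -1.
Favorable paths: C(23,5) = 33649
Total paths: 2^23 = 8388608
P = 33649/8388608 = 33649/8388608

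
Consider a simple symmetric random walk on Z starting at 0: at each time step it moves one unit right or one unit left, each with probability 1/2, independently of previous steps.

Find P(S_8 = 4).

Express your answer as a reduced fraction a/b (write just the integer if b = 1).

Answer: 7/64

Derivation:
To reach position 4 after 8 steps: need 6 steps of +1 and 2 of -1.
Favorable paths: C(8,6) = 28
Total paths: 2^8 = 256
P = 28/256 = 7/64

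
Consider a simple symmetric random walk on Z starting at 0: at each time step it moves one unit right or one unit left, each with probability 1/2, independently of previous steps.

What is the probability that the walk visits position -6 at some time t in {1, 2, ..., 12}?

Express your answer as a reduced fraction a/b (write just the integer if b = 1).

Count via complement. Let g(t,s) = #length-t paths at position s with S_1..S_t all ≠ -6.
g(t,s) = g(t-1,s-1) + g(t-1,s+1) for s ≠ -6; g(t,-6) = 0.
t=0: g(0,0)=1
t=1: g(1,-1)=1 g(1,1)=1
t=2: g(2,-2)=1 g(2,0)=2 g(2,2)=1
t=3: g(3,-3)=1 g(3,-1)=3 g(3,1)=3 g(3,3)=1
t=4: g(4,-4)=1 g(4,-2)=4 g(4,0)=6 g(4,2)=4 g(4,4)=1
t=5: g(5,-5)=1 g(5,-3)=5 g(5,-1)=10 g(5,1)=10 g(5,3)=5 g(5,5)=1
t=6: g(6,-4)=6 g(6,-2)=15 g(6,0)=20 g(6,2)=15 g(6,4)=6 g(6,6)=1
t=7: g(7,-5)=6 g(7,-3)=21 g(7,-1)=35 g(7,1)=35 g(7,3)=21 g(7,5)=7 g(7,7)=1
t=8: g(8,-4)=27 g(8,-2)=56 g(8,0)=70 g(8,2)=56 g(8,4)=28 g(8,6)=8 g(8,8)=1
t=9: g(9,-5)=27 g(9,-3)=83 g(9,-1)=126 g(9,1)=126 g(9,3)=84 g(9,5)=36 g(9,7)=9 g(9,9)=1
t=10: g(10,-4)=110 g(10,-2)=209 g(10,0)=252 g(10,2)=210 g(10,4)=120 g(10,6)=45 g(10,8)=10 g(10,10)=1
t=11: g(11,-5)=110 g(11,-3)=319 g(11,-1)=461 g(11,1)=462 g(11,3)=330 g(11,5)=165 g(11,7)=55 g(11,9)=11 g(11,11)=1
t=12: g(12,-4)=429 g(12,-2)=780 g(12,0)=923 g(12,2)=792 g(12,4)=495 g(12,6)=220 g(12,8)=66 g(12,10)=12 g(12,12)=1
Paths never hitting -6: Σ_s g(12,s) = 3718
Paths hitting -6: 2^12 - 3718 = 378
P = 378/4096 = 189/2048

Answer: 189/2048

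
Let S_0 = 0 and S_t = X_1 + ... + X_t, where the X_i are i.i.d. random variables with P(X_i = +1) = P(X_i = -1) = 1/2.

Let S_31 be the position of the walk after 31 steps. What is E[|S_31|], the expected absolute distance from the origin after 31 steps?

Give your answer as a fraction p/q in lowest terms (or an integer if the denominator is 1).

Answer: 300540195/67108864

Derivation:
S_31 takes values m ≡ 1 (mod 2) with |m| ≤ 31; P(S_31=m) = C(31,(31+m)/2)/2^31.
Total paths: 2^31 = 2147483648
Distribution: P(S=-31)=1/2147483648, P(S=-29)=31/2147483648, P(S=-27)=465/2147483648, P(S=-25)=4495/2147483648, P(S=-23)=31465/2147483648, P(S=-21)=169911/2147483648, P(S=-19)=736281/2147483648, P(S=-17)=2629575/2147483648, P(S=-15)=7888725/2147483648, P(S=-13)=20160075/2147483648, P(S=-11)=44352165/2147483648, P(S=-9)=84672315/2147483648, P(S=-7)=141120525/2147483648, P(S=-5)=206253075/2147483648, P(S=-3)=265182525/2147483648, P(S=-1)=300540195/2147483648, P(S=1)=300540195/2147483648, P(S=3)=265182525/2147483648, P(S=5)=206253075/2147483648, P(S=7)=141120525/2147483648, P(S=9)=84672315/2147483648, P(S=11)=44352165/2147483648, P(S=13)=20160075/2147483648, P(S=15)=7888725/2147483648, P(S=17)=2629575/2147483648, P(S=19)=736281/2147483648, P(S=21)=169911/2147483648, P(S=23)=31465/2147483648, P(S=25)=4495/2147483648, P(S=27)=465/2147483648, P(S=29)=31/2147483648, P(S=31)=1/2147483648
E[|S_31|] = Σ_m |m|·P(S_31=m) = 9617286240/2147483648 = 300540195/67108864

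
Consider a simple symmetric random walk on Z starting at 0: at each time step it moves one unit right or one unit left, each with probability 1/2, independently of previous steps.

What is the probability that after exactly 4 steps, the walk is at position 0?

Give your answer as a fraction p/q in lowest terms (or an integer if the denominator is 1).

Answer: 3/8

Derivation:
To reach position 0 after 4 steps: need 2 steps of +1 and 2 of -1.
Favorable paths: C(4,2) = 6
Total paths: 2^4 = 16
P = 6/16 = 3/8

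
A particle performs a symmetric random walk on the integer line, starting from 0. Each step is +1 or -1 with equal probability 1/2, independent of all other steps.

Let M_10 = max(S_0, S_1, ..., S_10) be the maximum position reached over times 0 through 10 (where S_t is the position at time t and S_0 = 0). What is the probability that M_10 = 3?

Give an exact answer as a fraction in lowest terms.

Answer: 15/128

Derivation:
Let M_10 = max(S_0,...,S_10). Use the reflection principle: for j ≥ 1, #{paths with M_10 ≥ j} = #{S_10 ≥ j} + #{S_10 ≥ j+1}.
By reflection, #{M_10 ≥ 3} = #{S_10 ≥ 3} + #{S_10 ≥ 4} = 176 + 176 = 352.
#{M_10 ≥ 4} = #{S_10 ≥ 4} + #{S_10 ≥ 5} = 176 + 56 = 232.
#{M_10 = 3} = 352 - 232 = 120.
P(M_10 = 3) = 120/1024 = 15/128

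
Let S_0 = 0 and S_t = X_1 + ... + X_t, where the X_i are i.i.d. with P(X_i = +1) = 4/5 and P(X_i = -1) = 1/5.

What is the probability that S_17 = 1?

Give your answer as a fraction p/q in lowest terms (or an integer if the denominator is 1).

Answer: 1274544128/152587890625

Derivation:
To reach position 1 after 17 steps: need 9 steps of +1 and 8 steps of -1.
Number of such sequences: C(17,9) = 24310
Each has probability (4/5)^9 · (1/5)^8 = 262144/762939453125
P = 24310 · 262144/762939453125 = 1274544128/152587890625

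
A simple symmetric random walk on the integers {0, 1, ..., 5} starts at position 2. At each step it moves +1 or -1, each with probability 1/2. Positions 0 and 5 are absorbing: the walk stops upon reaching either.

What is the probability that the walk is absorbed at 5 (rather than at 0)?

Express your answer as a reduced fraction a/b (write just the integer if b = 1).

Symmetric walk (p = 1/2): the harmonic-function argument gives P(hit 5 before 0 | start at 2) = a/N.
P = 2/5 = 2/5

Answer: 2/5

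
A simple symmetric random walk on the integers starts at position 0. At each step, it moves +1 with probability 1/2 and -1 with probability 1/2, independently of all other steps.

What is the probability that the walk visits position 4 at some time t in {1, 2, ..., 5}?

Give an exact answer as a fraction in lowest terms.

Answer: 1/16

Derivation:
Count via complement. Let g(t,s) = #length-t paths at position s with S_1..S_t all ≠ 4.
g(t,s) = g(t-1,s-1) + g(t-1,s+1) for s ≠ 4; g(t,4) = 0.
t=0: g(0,0)=1
t=1: g(1,-1)=1 g(1,1)=1
t=2: g(2,-2)=1 g(2,0)=2 g(2,2)=1
t=3: g(3,-3)=1 g(3,-1)=3 g(3,1)=3 g(3,3)=1
t=4: g(4,-4)=1 g(4,-2)=4 g(4,0)=6 g(4,2)=4
t=5: g(5,-5)=1 g(5,-3)=5 g(5,-1)=10 g(5,1)=10 g(5,3)=4
Paths never hitting 4: Σ_s g(5,s) = 30
Paths hitting 4: 2^5 - 30 = 2
P = 2/32 = 1/16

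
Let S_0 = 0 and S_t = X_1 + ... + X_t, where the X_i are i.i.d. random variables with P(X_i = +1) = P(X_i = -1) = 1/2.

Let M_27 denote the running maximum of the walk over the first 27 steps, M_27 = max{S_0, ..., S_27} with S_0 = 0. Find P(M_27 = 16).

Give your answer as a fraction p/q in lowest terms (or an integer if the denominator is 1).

Answer: 40365/67108864

Derivation:
Let M_27 = max(S_0,...,S_27). Use the reflection principle: for j ≥ 1, #{paths with M_27 ≥ j} = #{S_27 ≥ j} + #{S_27 ≥ j+1}.
By reflection, #{M_27 ≥ 16} = #{S_27 ≥ 16} + #{S_27 ≥ 17} = 101584 + 101584 = 203168.
#{M_27 ≥ 17} = #{S_27 ≥ 17} + #{S_27 ≥ 18} = 101584 + 20854 = 122438.
#{M_27 = 16} = 203168 - 122438 = 80730.
P(M_27 = 16) = 80730/134217728 = 40365/67108864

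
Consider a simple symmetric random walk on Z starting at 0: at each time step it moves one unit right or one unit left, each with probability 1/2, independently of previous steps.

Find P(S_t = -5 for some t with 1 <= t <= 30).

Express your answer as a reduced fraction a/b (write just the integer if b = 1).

Answer: 194129627/536870912

Derivation:
Count via complement. Let g(t,s) = #length-t paths at position s with S_1..S_t all ≠ -5.
g(t,s) = g(t-1,s-1) + g(t-1,s+1) for s ≠ -5; g(t,-5) = 0.
t=0: g(0,0)=1
t=1: g(1,-1)=1 g(1,1)=1
t=2: g(2,-2)=1 g(2,0)=2 g(2,2)=1
t=3: g(3,-3)=1 g(3,-1)=3 g(3,1)=3 g(3,3)=1
t=4: g(4,-4)=1 g(4,-2)=4 g(4,0)=6 g(4,2)=4 g(4,4)=1
t=5: g(5,-3)=5 g(5,-1)=10 g(5,1)=10 g(5,3)=5 g(5,5)=1
t=6: g(6,-4)=5 g(6,-2)=15 g(6,0)=20 g(6,2)=15 g(6,4)=6 g(6,6)=1
t=7: g(7,-3)=20 g(7,-1)=35 g(7,1)=35 g(7,3)=21 g(7,5)=7 g(7,7)=1
t=8: g(8,-4)=20 g(8,-2)=55 g(8,0)=70 g(8,2)=56 g(8,4)=28 g(8,6)=8 g(8,8)=1
t=9: g(9,-3)=75 g(9,-1)=125 g(9,1)=126 g(9,3)=84 g(9,5)=36 g(9,7)=9 g(9,9)=1
t=10: g(10,-4)=75 g(10,-2)=200 g(10,0)=251 g(10,2)=210 g(10,4)=120 g(10,6)=45 g(10,8)=10 g(10,10)=1
t=11: g(11,-3)=275 g(11,-1)=451 g(11,1)=461 g(11,3)=330 g(11,5)=165 g(11,7)=55 g(11,9)=11 g(11,11)=1
t=12: g(12,-4)=275 g(12,-2)=726 g(12,0)=912 g(12,2)=791 g(12,4)=495 g(12,6)=220 g(12,8)=66 g(12,10)=12 g(12,12)=1
t=13: g(13,-3)=1001 g(13,-1)=1638 g(13,1)=1703 g(13,3)=1286 g(13,5)=715 g(13,7)=286 g(13,9)=78 g(13,11)=13 g(13,13)=1
t=14: g(14,-4)=1001 g(14,-2)=2639 g(14,0)=3341 g(14,2)=2989 g(14,4)=2001 g(14,6)=1001 g(14,8)=364 g(14,10)=91 g(14,12)=14 g(14,14)=1
t=15: g(15,-3)=3640 g(15,-1)=5980 g(15,1)=6330 g(15,3)=4990 g(15,5)=3002 g(15,7)=1365 g(15,9)=455 g(15,11)=105 g(15,13)=15 g(15,15)=1
t=16: g(16,-4)=3640 g(16,-2)=9620 g(16,0)=12310 g(16,2)=11320 g(16,4)=7992 g(16,6)=4367 g(16,8)=1820 g(16,10)=560 g(16,12)=120 g(16,14)=16 g(16,16)=1
t=17: g(17,-3)=13260 g(17,-1)=21930 g(17,1)=23630 g(17,3)=19312 g(17,5)=12359 g(17,7)=6187 g(17,9)=2380 g(17,11)=680 g(17,13)=136 g(17,15)=17 g(17,17)=1
t=18: g(18,-4)=13260 g(18,-2)=35190 g(18,0)=45560 g(18,2)=42942 g(18,4)=31671 g(18,6)=18546 g(18,8)=8567 g(18,10)=3060 g(18,12)=816 g(18,14)=153 g(18,16)=18 g(18,18)=1
t=19: g(19,-3)=48450 g(19,-1)=80750 g(19,1)=88502 g(19,3)=74613 g(19,5)=50217 g(19,7)=27113 g(19,9)=11627 g(19,11)=3876 g(19,13)=969 g(19,15)=171 g(19,17)=19 g(19,19)=1
t=20: g(20,-4)=48450 g(20,-2)=129200 g(20,0)=169252 g(20,2)=163115 g(20,4)=124830 g(20,6)=77330 g(20,8)=38740 g(20,10)=15503 g(20,12)=4845 g(20,14)=1140 g(20,16)=190 g(20,18)=20 g(20,20)=1
t=21: g(21,-3)=177650 g(21,-1)=298452 g(21,1)=332367 g(21,3)=287945 g(21,5)=202160 g(21,7)=116070 g(21,9)=54243 g(21,11)=20348 g(21,13)=5985 g(21,15)=1330 g(21,17)=210 g(21,19)=21 g(21,21)=1
t=22: g(22,-4)=177650 g(22,-2)=476102 g(22,0)=630819 g(22,2)=620312 g(22,4)=490105 g(22,6)=318230 g(22,8)=170313 g(22,10)=74591 g(22,12)=26333 g(22,14)=7315 g(22,16)=1540 g(22,18)=231 g(22,20)=22 g(22,22)=1
t=23: g(23,-3)=653752 g(23,-1)=1106921 g(23,1)=1251131 g(23,3)=1110417 g(23,5)=808335 g(23,7)=488543 g(23,9)=244904 g(23,11)=100924 g(23,13)=33648 g(23,15)=8855 g(23,17)=1771 g(23,19)=253 g(23,21)=23 g(23,23)=1
t=24: g(24,-4)=653752 g(24,-2)=1760673 g(24,0)=2358052 g(24,2)=2361548 g(24,4)=1918752 g(24,6)=1296878 g(24,8)=733447 g(24,10)=345828 g(24,12)=134572 g(24,14)=42503 g(24,16)=10626 g(24,18)=2024 g(24,20)=276 g(24,22)=24 g(24,24)=1
t=25: g(25,-3)=2414425 g(25,-1)=4118725 g(25,1)=4719600 g(25,3)=4280300 g(25,5)=3215630 g(25,7)=2030325 g(25,9)=1079275 g(25,11)=480400 g(25,13)=177075 g(25,15)=53129 g(25,17)=12650 g(25,19)=2300 g(25,21)=300 g(25,23)=25 g(25,25)=1
t=26: g(26,-4)=2414425 g(26,-2)=6533150 g(26,0)=8838325 g(26,2)=8999900 g(26,4)=7495930 g(26,6)=5245955 g(26,8)=3109600 g(26,10)=1559675 g(26,12)=657475 g(26,14)=230204 g(26,16)=65779 g(26,18)=14950 g(26,20)=2600 g(26,22)=325 g(26,24)=26 g(26,26)=1
t=27: g(27,-3)=8947575 g(27,-1)=15371475 g(27,1)=17838225 g(27,3)=16495830 g(27,5)=12741885 g(27,7)=8355555 g(27,9)=4669275 g(27,11)=2217150 g(27,13)=887679 g(27,15)=295983 g(27,17)=80729 g(27,19)=17550 g(27,21)=2925 g(27,23)=351 g(27,25)=27 g(27,27)=1
t=28: g(28,-4)=8947575 g(28,-2)=24319050 g(28,0)=33209700 g(28,2)=34334055 g(28,4)=29237715 g(28,6)=21097440 g(28,8)=13024830 g(28,10)=6886425 g(28,12)=3104829 g(28,14)=1183662 g(28,16)=376712 g(28,18)=98279 g(28,20)=20475 g(28,22)=3276 g(28,24)=378 g(28,26)=28 g(28,28)=1
t=29: g(29,-3)=33266625 g(29,-1)=57528750 g(29,1)=67543755 g(29,3)=63571770 g(29,5)=50335155 g(29,7)=34122270 g(29,9)=19911255 g(29,11)=9991254 g(29,13)=4288491 g(29,15)=1560374 g(29,17)=474991 g(29,19)=118754 g(29,21)=23751 g(29,23)=3654 g(29,25)=406 g(29,27)=29 g(29,29)=1
t=30: g(30,-4)=33266625 g(30,-2)=90795375 g(30,0)=125072505 g(30,2)=131115525 g(30,4)=113906925 g(30,6)=84457425 g(30,8)=54033525 g(30,10)=29902509 g(30,12)=14279745 g(30,14)=5848865 g(30,16)=2035365 g(30,18)=593745 g(30,20)=142505 g(30,22)=27405 g(30,24)=4060 g(30,26)=435 g(30,28)=30 g(30,30)=1
Paths never hitting -5: Σ_s g(30,s) = 685482570
Paths hitting -5: 2^30 - 685482570 = 388259254
P = 388259254/1073741824 = 194129627/536870912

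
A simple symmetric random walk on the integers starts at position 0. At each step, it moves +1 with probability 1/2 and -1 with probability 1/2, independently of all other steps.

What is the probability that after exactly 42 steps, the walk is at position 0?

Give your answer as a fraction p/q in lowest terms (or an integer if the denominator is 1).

Answer: 67282234305/549755813888

Derivation:
To return to 0 after 42 steps: need exactly 21 steps of +1 and 21 of -1.
Favorable paths: C(42,21) = 538257874440
Total paths: 2^42 = 4398046511104
P = 538257874440/4398046511104 = 67282234305/549755813888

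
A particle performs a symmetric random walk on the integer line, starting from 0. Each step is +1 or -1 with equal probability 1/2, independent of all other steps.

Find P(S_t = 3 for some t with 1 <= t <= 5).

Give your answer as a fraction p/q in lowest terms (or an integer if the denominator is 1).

Count via complement. Let g(t,s) = #length-t paths at position s with S_1..S_t all ≠ 3.
g(t,s) = g(t-1,s-1) + g(t-1,s+1) for s ≠ 3; g(t,3) = 0.
t=0: g(0,0)=1
t=1: g(1,-1)=1 g(1,1)=1
t=2: g(2,-2)=1 g(2,0)=2 g(2,2)=1
t=3: g(3,-3)=1 g(3,-1)=3 g(3,1)=3
t=4: g(4,-4)=1 g(4,-2)=4 g(4,0)=6 g(4,2)=3
t=5: g(5,-5)=1 g(5,-3)=5 g(5,-1)=10 g(5,1)=9
Paths never hitting 3: Σ_s g(5,s) = 25
Paths hitting 3: 2^5 - 25 = 7
P = 7/32 = 7/32

Answer: 7/32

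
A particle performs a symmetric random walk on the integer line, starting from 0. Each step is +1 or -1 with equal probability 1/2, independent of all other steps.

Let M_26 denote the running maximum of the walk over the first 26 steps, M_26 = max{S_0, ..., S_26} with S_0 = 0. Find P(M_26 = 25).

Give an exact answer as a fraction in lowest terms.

Answer: 1/67108864

Derivation:
Let M_26 = max(S_0,...,S_26). Use the reflection principle: for j ≥ 1, #{paths with M_26 ≥ j} = #{S_26 ≥ j} + #{S_26 ≥ j+1}.
By reflection, #{M_26 ≥ 25} = #{S_26 ≥ 25} + #{S_26 ≥ 26} = 1 + 1 = 2.
#{M_26 ≥ 26} = #{S_26 ≥ 26} + #{S_26 ≥ 27} = 1 + 0 = 1.
#{M_26 = 25} = 2 - 1 = 1.
P(M_26 = 25) = 1/67108864 = 1/67108864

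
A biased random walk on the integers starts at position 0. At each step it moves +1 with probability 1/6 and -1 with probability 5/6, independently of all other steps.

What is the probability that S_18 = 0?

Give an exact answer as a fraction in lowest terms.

Answer: 23740234375/25389989167104

Derivation:
To be at 0 after 18 steps: need exactly 9 steps of +1 and 9 of -1.
Number of such sequences: C(18,9) = 48620
Each has probability (1/6)^9 · (5/6)^9 = 1953125/101559956668416
P = 48620 · 1953125/101559956668416 = 23740234375/25389989167104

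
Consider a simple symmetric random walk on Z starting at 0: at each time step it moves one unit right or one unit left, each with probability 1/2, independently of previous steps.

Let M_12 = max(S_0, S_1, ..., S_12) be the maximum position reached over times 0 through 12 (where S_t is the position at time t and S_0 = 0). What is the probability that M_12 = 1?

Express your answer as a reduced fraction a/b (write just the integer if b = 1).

Answer: 99/512

Derivation:
Let M_12 = max(S_0,...,S_12). Use the reflection principle: for j ≥ 1, #{paths with M_12 ≥ j} = #{S_12 ≥ j} + #{S_12 ≥ j+1}.
By reflection, #{M_12 ≥ 1} = #{S_12 ≥ 1} + #{S_12 ≥ 2} = 1586 + 1586 = 3172.
#{M_12 ≥ 2} = #{S_12 ≥ 2} + #{S_12 ≥ 3} = 1586 + 794 = 2380.
#{M_12 = 1} = 3172 - 2380 = 792.
P(M_12 = 1) = 792/4096 = 99/512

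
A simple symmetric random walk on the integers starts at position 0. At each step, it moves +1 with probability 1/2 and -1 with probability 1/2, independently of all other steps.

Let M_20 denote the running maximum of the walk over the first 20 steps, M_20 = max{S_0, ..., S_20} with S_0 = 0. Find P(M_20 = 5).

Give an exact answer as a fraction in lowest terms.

Answer: 4845/65536

Derivation:
Let M_20 = max(S_0,...,S_20). Use the reflection principle: for j ≥ 1, #{paths with M_20 ≥ j} = #{S_20 ≥ j} + #{S_20 ≥ j+1}.
By reflection, #{M_20 ≥ 5} = #{S_20 ≥ 5} + #{S_20 ≥ 6} = 137980 + 137980 = 275960.
#{M_20 ≥ 6} = #{S_20 ≥ 6} + #{S_20 ≥ 7} = 137980 + 60460 = 198440.
#{M_20 = 5} = 275960 - 198440 = 77520.
P(M_20 = 5) = 77520/1048576 = 4845/65536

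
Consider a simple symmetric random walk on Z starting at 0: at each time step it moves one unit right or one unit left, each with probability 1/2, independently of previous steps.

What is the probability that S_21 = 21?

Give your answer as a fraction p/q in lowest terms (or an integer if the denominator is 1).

Answer: 1/2097152

Derivation:
To reach position 21 after 21 steps: need 21 steps of +1 and 0 of -1.
Favorable paths: C(21,21) = 1
Total paths: 2^21 = 2097152
P = 1/2097152 = 1/2097152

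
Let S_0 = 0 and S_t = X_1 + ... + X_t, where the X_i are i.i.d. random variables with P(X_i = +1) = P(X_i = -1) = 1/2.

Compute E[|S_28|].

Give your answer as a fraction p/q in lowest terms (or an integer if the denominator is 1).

Answer: 35102025/8388608

Derivation:
S_28 takes values m ≡ 0 (mod 2) with |m| ≤ 28; P(S_28=m) = C(28,(28+m)/2)/2^28.
Total paths: 2^28 = 268435456
Distribution: P(S=-28)=1/268435456, P(S=-26)=28/268435456, P(S=-24)=378/268435456, P(S=-22)=3276/268435456, P(S=-20)=20475/268435456, P(S=-18)=98280/268435456, P(S=-16)=376740/268435456, P(S=-14)=1184040/268435456, P(S=-12)=3108105/268435456, P(S=-10)=6906900/268435456, P(S=-8)=13123110/268435456, P(S=-6)=21474180/268435456, P(S=-4)=30421755/268435456, P(S=-2)=37442160/268435456, P(S=0)=40116600/268435456, P(S=2)=37442160/268435456, P(S=4)=30421755/268435456, P(S=6)=21474180/268435456, P(S=8)=13123110/268435456, P(S=10)=6906900/268435456, P(S=12)=3108105/268435456, P(S=14)=1184040/268435456, P(S=16)=376740/268435456, P(S=18)=98280/268435456, P(S=20)=20475/268435456, P(S=22)=3276/268435456, P(S=24)=378/268435456, P(S=26)=28/268435456, P(S=28)=1/268435456
E[|S_28|] = Σ_m |m|·P(S_28=m) = 1123264800/268435456 = 35102025/8388608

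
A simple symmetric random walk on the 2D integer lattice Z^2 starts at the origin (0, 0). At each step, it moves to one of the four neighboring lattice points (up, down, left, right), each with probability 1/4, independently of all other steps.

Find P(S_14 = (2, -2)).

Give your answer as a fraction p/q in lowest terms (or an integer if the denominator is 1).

Answer: 429429/16777216

Derivation:
Let h be the number of horizontal steps (so 14-h are vertical). To end at (2,-2) need (h+2)/2 right-steps and ((14-h)-2)/2 up-steps.
Sum over h with 2 ≤ h ≤ 12, h ≡ 0 (mod 2), 14-h ≡ 0 (mod 2):
h=2: C(14,2)·C(2,2)·C(12,5) = 91·1·792 = 72072
h=4: C(14,4)·C(4,3)·C(10,4) = 1001·4·210 = 840840
h=6: C(14,6)·C(6,4)·C(8,3) = 3003·15·56 = 2522520
h=8: C(14,8)·C(8,5)·C(6,2) = 3003·56·15 = 2522520
h=10: C(14,10)·C(10,6)·C(4,1) = 1001·210·4 = 840840
h=12: C(14,12)·C(12,7)·C(2,0) = 91·792·1 = 72072
Total favorable: 6870864
Total paths: 4^14 = 268435456
P = 6870864/268435456 = 429429/16777216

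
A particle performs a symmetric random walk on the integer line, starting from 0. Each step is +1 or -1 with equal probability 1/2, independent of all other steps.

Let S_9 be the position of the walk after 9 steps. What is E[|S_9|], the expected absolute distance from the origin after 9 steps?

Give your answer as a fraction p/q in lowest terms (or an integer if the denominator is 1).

S_9 takes values m ≡ 1 (mod 2) with |m| ≤ 9; P(S_9=m) = C(9,(9+m)/2)/2^9.
Total paths: 2^9 = 512
Distribution: P(S=-9)=1/512, P(S=-7)=9/512, P(S=-5)=36/512, P(S=-3)=84/512, P(S=-1)=126/512, P(S=1)=126/512, P(S=3)=84/512, P(S=5)=36/512, P(S=7)=9/512, P(S=9)=1/512
E[|S_9|] = Σ_m |m|·P(S_9=m) = 1260/512 = 315/128

Answer: 315/128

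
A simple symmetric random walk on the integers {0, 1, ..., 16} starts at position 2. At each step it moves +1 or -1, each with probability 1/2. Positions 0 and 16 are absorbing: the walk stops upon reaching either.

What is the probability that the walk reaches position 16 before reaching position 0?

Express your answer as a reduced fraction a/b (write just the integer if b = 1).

Symmetric walk (p = 1/2): the harmonic-function argument gives P(hit 16 before 0 | start at 2) = a/N.
P = 2/16 = 1/8

Answer: 1/8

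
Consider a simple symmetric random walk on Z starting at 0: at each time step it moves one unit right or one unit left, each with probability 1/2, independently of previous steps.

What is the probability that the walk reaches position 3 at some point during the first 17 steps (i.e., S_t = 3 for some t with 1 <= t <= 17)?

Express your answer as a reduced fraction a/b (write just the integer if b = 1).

Count via complement. Let g(t,s) = #length-t paths at position s with S_1..S_t all ≠ 3.
g(t,s) = g(t-1,s-1) + g(t-1,s+1) for s ≠ 3; g(t,3) = 0.
t=0: g(0,0)=1
t=1: g(1,-1)=1 g(1,1)=1
t=2: g(2,-2)=1 g(2,0)=2 g(2,2)=1
t=3: g(3,-3)=1 g(3,-1)=3 g(3,1)=3
t=4: g(4,-4)=1 g(4,-2)=4 g(4,0)=6 g(4,2)=3
t=5: g(5,-5)=1 g(5,-3)=5 g(5,-1)=10 g(5,1)=9
t=6: g(6,-6)=1 g(6,-4)=6 g(6,-2)=15 g(6,0)=19 g(6,2)=9
t=7: g(7,-7)=1 g(7,-5)=7 g(7,-3)=21 g(7,-1)=34 g(7,1)=28
t=8: g(8,-8)=1 g(8,-6)=8 g(8,-4)=28 g(8,-2)=55 g(8,0)=62 g(8,2)=28
t=9: g(9,-9)=1 g(9,-7)=9 g(9,-5)=36 g(9,-3)=83 g(9,-1)=117 g(9,1)=90
t=10: g(10,-10)=1 g(10,-8)=10 g(10,-6)=45 g(10,-4)=119 g(10,-2)=200 g(10,0)=207 g(10,2)=90
t=11: g(11,-11)=1 g(11,-9)=11 g(11,-7)=55 g(11,-5)=164 g(11,-3)=319 g(11,-1)=407 g(11,1)=297
t=12: g(12,-12)=1 g(12,-10)=12 g(12,-8)=66 g(12,-6)=219 g(12,-4)=483 g(12,-2)=726 g(12,0)=704 g(12,2)=297
t=13: g(13,-13)=1 g(13,-11)=13 g(13,-9)=78 g(13,-7)=285 g(13,-5)=702 g(13,-3)=1209 g(13,-1)=1430 g(13,1)=1001
t=14: g(14,-14)=1 g(14,-12)=14 g(14,-10)=91 g(14,-8)=363 g(14,-6)=987 g(14,-4)=1911 g(14,-2)=2639 g(14,0)=2431 g(14,2)=1001
t=15: g(15,-15)=1 g(15,-13)=15 g(15,-11)=105 g(15,-9)=454 g(15,-7)=1350 g(15,-5)=2898 g(15,-3)=4550 g(15,-1)=5070 g(15,1)=3432
t=16: g(16,-16)=1 g(16,-14)=16 g(16,-12)=120 g(16,-10)=559 g(16,-8)=1804 g(16,-6)=4248 g(16,-4)=7448 g(16,-2)=9620 g(16,0)=8502 g(16,2)=3432
t=17: g(17,-17)=1 g(17,-15)=17 g(17,-13)=136 g(17,-11)=679 g(17,-9)=2363 g(17,-7)=6052 g(17,-5)=11696 g(17,-3)=17068 g(17,-1)=18122 g(17,1)=11934
Paths never hitting 3: Σ_s g(17,s) = 68068
Paths hitting 3: 2^17 - 68068 = 63004
P = 63004/131072 = 15751/32768

Answer: 15751/32768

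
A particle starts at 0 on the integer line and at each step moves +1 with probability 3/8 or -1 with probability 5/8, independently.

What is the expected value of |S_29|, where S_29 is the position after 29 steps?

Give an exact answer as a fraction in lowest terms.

Answer: 18571577447197831800744823/2417851639229258349412352

Derivation:
S_29 takes values m ≡ 1 (mod 2) with |m| ≤ 29; P(S_29=m) = C(29,(29+m)/2) · (3/8)^((29+m)/2) · (5/8)^((29-m)/2).
Distribution: P(S=-29)=186264514923095703125/154742504910672534362390528, P(S=-27)=3241002559661865234375/154742504910672534362390528, P(S=-25)=13612210750579833984375/77371252455336267181195264, P(S=-23)=73505938053131103515625/77371252455336267181195264, P(S=-21)=573346316814422607421875/154742504910672534362390528, P(S=-19)=1720038950443267822265625/154742504910672534362390528, P(S=-17)=1032023370265960693359375/38685626227668133590597632, P(S=-15)=2034560358524322509765625/38685626227668133590597632, P(S=-13)=13428098366260528564453125/154742504910672534362390528, P(S=-11)=18799337712764739990234375/154742504910672534362390528, P(S=-9)=11279602627658843994140625/77371252455336267181195264, P(S=-7)=11689769995937347412109375/77371252455336267181195264, P(S=-5)=21041585992687225341796875/154742504910672534362390528, P(S=-3)=16509552086569976806640625/154742504910672534362390528, P(S=-1)=1415104464563140869140625/19342813113834066795298816, P(S=1)=849062678737884521484375/19342813113834066795298816, P(S=3)=3566063250699114990234375/154742504910672534362390528, P(S=5)=1636193726791358642578125/154742504910672534362390528, P(S=7)=327238745358271728515625/77371252455336267181195264, P(S=9)=113672406282347021484375/77371252455336267181195264, P(S=11)=68203443769408212890625/154742504910672534362390528, P(S=13)=17538028397847826171875/154742504910672534362390528, P(S=15)=956619730791699609375/38685626227668133590597632, P(S=17)=174687081275006015625/38685626227668133590597632, P(S=19)=104812248765003609375/154742504910672534362390528, P(S=21)=12577469851800433125/154742504910672534362390528, P(S=23)=580498608544635375/77371252455336267181195264, P(S=25)=38699907236309025/77371252455336267181195264, P(S=27)=3317134905969345/154742504910672534362390528, P(S=29)=68630377364883/154742504910672534362390528
E[|S_29|] = Σ_m |m|·P(S_29=m) = 18571577447197831800744823/2417851639229258349412352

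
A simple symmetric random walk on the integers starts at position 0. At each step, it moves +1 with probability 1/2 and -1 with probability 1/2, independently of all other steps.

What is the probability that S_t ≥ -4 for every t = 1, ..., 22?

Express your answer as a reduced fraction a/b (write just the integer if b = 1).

Answer: 748391/1048576

Derivation:
Let f(t,s) = #length-t paths at position s with S_1..S_t all ≥ -4.
f(t,s) = f(t-1,s-1) + f(t-1,s+1) for s ≥ -4; f(t,s) = 0 for s < -4.
t=0: f(0,0)=1
t=1: f(1,-1)=1 f(1,1)=1
t=2: f(2,-2)=1 f(2,0)=2 f(2,2)=1
t=3: f(3,-3)=1 f(3,-1)=3 f(3,1)=3 f(3,3)=1
t=4: f(4,-4)=1 f(4,-2)=4 f(4,0)=6 f(4,2)=4 f(4,4)=1
t=5: f(5,-3)=5 f(5,-1)=10 f(5,1)=10 f(5,3)=5 f(5,5)=1
t=6: f(6,-4)=5 f(6,-2)=15 f(6,0)=20 f(6,2)=15 f(6,4)=6 f(6,6)=1
t=7: f(7,-3)=20 f(7,-1)=35 f(7,1)=35 f(7,3)=21 f(7,5)=7 f(7,7)=1
t=8: f(8,-4)=20 f(8,-2)=55 f(8,0)=70 f(8,2)=56 f(8,4)=28 f(8,6)=8 f(8,8)=1
t=9: f(9,-3)=75 f(9,-1)=125 f(9,1)=126 f(9,3)=84 f(9,5)=36 f(9,7)=9 f(9,9)=1
t=10: f(10,-4)=75 f(10,-2)=200 f(10,0)=251 f(10,2)=210 f(10,4)=120 f(10,6)=45 f(10,8)=10 f(10,10)=1
t=11: f(11,-3)=275 f(11,-1)=451 f(11,1)=461 f(11,3)=330 f(11,5)=165 f(11,7)=55 f(11,9)=11 f(11,11)=1
t=12: f(12,-4)=275 f(12,-2)=726 f(12,0)=912 f(12,2)=791 f(12,4)=495 f(12,6)=220 f(12,8)=66 f(12,10)=12 f(12,12)=1
t=13: f(13,-3)=1001 f(13,-1)=1638 f(13,1)=1703 f(13,3)=1286 f(13,5)=715 f(13,7)=286 f(13,9)=78 f(13,11)=13 f(13,13)=1
t=14: f(14,-4)=1001 f(14,-2)=2639 f(14,0)=3341 f(14,2)=2989 f(14,4)=2001 f(14,6)=1001 f(14,8)=364 f(14,10)=91 f(14,12)=14 f(14,14)=1
t=15: f(15,-3)=3640 f(15,-1)=5980 f(15,1)=6330 f(15,3)=4990 f(15,5)=3002 f(15,7)=1365 f(15,9)=455 f(15,11)=105 f(15,13)=15 f(15,15)=1
t=16: f(16,-4)=3640 f(16,-2)=9620 f(16,0)=12310 f(16,2)=11320 f(16,4)=7992 f(16,6)=4367 f(16,8)=1820 f(16,10)=560 f(16,12)=120 f(16,14)=16 f(16,16)=1
t=17: f(17,-3)=13260 f(17,-1)=21930 f(17,1)=23630 f(17,3)=19312 f(17,5)=12359 f(17,7)=6187 f(17,9)=2380 f(17,11)=680 f(17,13)=136 f(17,15)=17 f(17,17)=1
t=18: f(18,-4)=13260 f(18,-2)=35190 f(18,0)=45560 f(18,2)=42942 f(18,4)=31671 f(18,6)=18546 f(18,8)=8567 f(18,10)=3060 f(18,12)=816 f(18,14)=153 f(18,16)=18 f(18,18)=1
t=19: f(19,-3)=48450 f(19,-1)=80750 f(19,1)=88502 f(19,3)=74613 f(19,5)=50217 f(19,7)=27113 f(19,9)=11627 f(19,11)=3876 f(19,13)=969 f(19,15)=171 f(19,17)=19 f(19,19)=1
t=20: f(20,-4)=48450 f(20,-2)=129200 f(20,0)=169252 f(20,2)=163115 f(20,4)=124830 f(20,6)=77330 f(20,8)=38740 f(20,10)=15503 f(20,12)=4845 f(20,14)=1140 f(20,16)=190 f(20,18)=20 f(20,20)=1
t=21: f(21,-3)=177650 f(21,-1)=298452 f(21,1)=332367 f(21,3)=287945 f(21,5)=202160 f(21,7)=116070 f(21,9)=54243 f(21,11)=20348 f(21,13)=5985 f(21,15)=1330 f(21,17)=210 f(21,19)=21 f(21,21)=1
t=22: f(22,-4)=177650 f(22,-2)=476102 f(22,0)=630819 f(22,2)=620312 f(22,4)=490105 f(22,6)=318230 f(22,8)=170313 f(22,10)=74591 f(22,12)=26333 f(22,14)=7315 f(22,16)=1540 f(22,18)=231 f(22,20)=22 f(22,22)=1
Σ_s f(22,s) = 2993564
P = 2993564/4194304 = 748391/1048576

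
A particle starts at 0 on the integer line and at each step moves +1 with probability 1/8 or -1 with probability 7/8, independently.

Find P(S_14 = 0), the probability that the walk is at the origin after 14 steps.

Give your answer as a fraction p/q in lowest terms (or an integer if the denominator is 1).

To be at 0 after 14 steps: need exactly 7 steps of +1 and 7 of -1.
Number of such sequences: C(14,7) = 3432
Each has probability (1/8)^7 · (7/8)^7 = 823543/4398046511104
P = 3432 · 823543/4398046511104 = 353299947/549755813888

Answer: 353299947/549755813888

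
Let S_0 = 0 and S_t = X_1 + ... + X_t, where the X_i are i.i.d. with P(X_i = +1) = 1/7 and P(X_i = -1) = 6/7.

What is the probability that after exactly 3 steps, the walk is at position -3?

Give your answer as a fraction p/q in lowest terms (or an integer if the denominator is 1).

To reach position -3 after 3 steps: need 0 steps of +1 and 3 steps of -1.
Number of such sequences: C(3,0) = 1
Each has probability (1/7)^0 · (6/7)^3 = 216/343
P = 1 · 216/343 = 216/343

Answer: 216/343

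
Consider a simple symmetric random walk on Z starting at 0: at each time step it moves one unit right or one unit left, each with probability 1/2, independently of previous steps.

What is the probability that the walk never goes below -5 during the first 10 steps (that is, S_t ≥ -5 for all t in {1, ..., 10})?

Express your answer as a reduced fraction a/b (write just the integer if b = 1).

Let f(t,s) = #length-t paths at position s with S_1..S_t all ≥ -5.
f(t,s) = f(t-1,s-1) + f(t-1,s+1) for s ≥ -5; f(t,s) = 0 for s < -5.
t=0: f(0,0)=1
t=1: f(1,-1)=1 f(1,1)=1
t=2: f(2,-2)=1 f(2,0)=2 f(2,2)=1
t=3: f(3,-3)=1 f(3,-1)=3 f(3,1)=3 f(3,3)=1
t=4: f(4,-4)=1 f(4,-2)=4 f(4,0)=6 f(4,2)=4 f(4,4)=1
t=5: f(5,-5)=1 f(5,-3)=5 f(5,-1)=10 f(5,1)=10 f(5,3)=5 f(5,5)=1
t=6: f(6,-4)=6 f(6,-2)=15 f(6,0)=20 f(6,2)=15 f(6,4)=6 f(6,6)=1
t=7: f(7,-5)=6 f(7,-3)=21 f(7,-1)=35 f(7,1)=35 f(7,3)=21 f(7,5)=7 f(7,7)=1
t=8: f(8,-4)=27 f(8,-2)=56 f(8,0)=70 f(8,2)=56 f(8,4)=28 f(8,6)=8 f(8,8)=1
t=9: f(9,-5)=27 f(9,-3)=83 f(9,-1)=126 f(9,1)=126 f(9,3)=84 f(9,5)=36 f(9,7)=9 f(9,9)=1
t=10: f(10,-4)=110 f(10,-2)=209 f(10,0)=252 f(10,2)=210 f(10,4)=120 f(10,6)=45 f(10,8)=10 f(10,10)=1
Σ_s f(10,s) = 957
P = 957/1024 = 957/1024

Answer: 957/1024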